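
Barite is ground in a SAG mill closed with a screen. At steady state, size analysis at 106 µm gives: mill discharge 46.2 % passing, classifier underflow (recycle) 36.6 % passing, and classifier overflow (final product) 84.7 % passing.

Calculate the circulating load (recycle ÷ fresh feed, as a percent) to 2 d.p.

CL = 401.04 %

Two-product formula at 106 µm:
Fd + Rd = Ru + Fo ⇒ R/F = (o−d)/(d−u)
r = (84.7 − 46.2)/(46.2 − 36.6) = 38.5/9.6 = 4.0104
CL = 100·r = 401.04 %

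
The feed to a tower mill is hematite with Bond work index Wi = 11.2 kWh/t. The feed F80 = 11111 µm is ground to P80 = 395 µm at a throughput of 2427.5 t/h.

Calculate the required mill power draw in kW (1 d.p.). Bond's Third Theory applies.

P = 11100.5 kW

W = 10 Wi (1/√P80 − 1/√F80)  [Bond]
W = 10·11.2·(1/√395 − 1/√11111) = 10·11.2·(0.040829) = 4.5728 kWh/t
P = W·T = 4.5728·2427.5 = 11100.5 kW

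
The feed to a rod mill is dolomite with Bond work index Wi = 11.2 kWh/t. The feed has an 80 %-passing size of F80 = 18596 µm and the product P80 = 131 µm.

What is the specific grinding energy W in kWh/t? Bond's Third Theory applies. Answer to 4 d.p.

W = 8.9642 kWh/t

W = 10·Wi·(P80^(-½) − F80^(-½))
1/√131 = 0.087370;  1/√18596 = 0.007333
W = 10·11.2·(0.087370 − 0.007333) = 8.9642 kWh/t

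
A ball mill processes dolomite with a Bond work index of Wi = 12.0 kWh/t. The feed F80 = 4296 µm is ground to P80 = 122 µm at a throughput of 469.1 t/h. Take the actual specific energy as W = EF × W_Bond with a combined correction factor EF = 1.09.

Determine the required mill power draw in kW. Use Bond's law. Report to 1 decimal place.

W = 10·Wi·[P80^(−½) − F80^(−½)]
W = 10·12.0·(1/√122 − 1/√4296) = 10·12.0·(0.075279) = 9.0335 kWh/t
Corrected W = EF·W_Bond = 1.09·9.0335 = 9.8465 kWh/t
Power = W × throughput = 9.8465 kWh/t × 469.1 t/h = 4619.0 kW

P = 4619.0 kW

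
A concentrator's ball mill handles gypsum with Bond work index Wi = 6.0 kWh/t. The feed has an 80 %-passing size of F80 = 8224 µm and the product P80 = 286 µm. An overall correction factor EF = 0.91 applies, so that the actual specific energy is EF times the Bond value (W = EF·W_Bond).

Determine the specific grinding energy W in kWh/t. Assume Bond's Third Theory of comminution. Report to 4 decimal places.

W = 2.6265 kWh/t

W = 10·Wi·[P80^(−½) − F80^(−½)]
1/√286 = 0.059131;  1/√8224 = 0.011027
W = 10·6.0·(0.059131 − 0.011027) = 2.8863 kWh/t
Corrected W = EF·W_Bond = 0.91·2.8863 = 2.6265 kWh/t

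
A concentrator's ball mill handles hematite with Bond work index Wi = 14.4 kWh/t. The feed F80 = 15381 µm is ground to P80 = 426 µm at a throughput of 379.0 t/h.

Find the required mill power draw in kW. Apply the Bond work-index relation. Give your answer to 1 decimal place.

W = 10 Wi (P80^-0.5 − F80^-0.5)
W = 10·14.4·(1/√426 − 1/√15381) = 10·14.4·(0.040387) = 5.8157 kWh/t
Power = W × throughput = 5.8157 kWh/t × 379.0 t/h = 2204.2 kW

P = 2204.2 kW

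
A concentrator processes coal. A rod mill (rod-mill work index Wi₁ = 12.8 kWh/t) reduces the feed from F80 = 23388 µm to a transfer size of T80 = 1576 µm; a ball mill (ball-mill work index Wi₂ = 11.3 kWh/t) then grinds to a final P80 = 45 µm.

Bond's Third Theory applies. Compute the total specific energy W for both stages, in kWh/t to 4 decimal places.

Bond:  W = 10 Wi (1/√P − 1/√F)
Stage 1 (23388→1576 µm, Wi₁=12.8): W₁ = 10·12.8·(0.025190 − 0.006539) = 2.3873 kWh/t
Stage 2 (1576→45 µm, Wi₂=11.3): W₂ = 10·11.3·(0.149071 − 0.025190) = 13.9986 kWh/t
W = W₁ + W₂ = 2.3873 + 13.9986 = 16.3859 kWh/t

W = 16.3859 kWh/t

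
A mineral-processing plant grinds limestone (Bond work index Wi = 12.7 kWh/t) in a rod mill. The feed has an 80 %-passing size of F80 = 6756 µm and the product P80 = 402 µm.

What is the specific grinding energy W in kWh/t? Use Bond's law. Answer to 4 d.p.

W = 4.7891 kWh/t

Bond:  W = 10 Wi (1/√P − 1/√F)
1/√402 = 0.049875;  1/√6756 = 0.012166
W = 10·12.7·(0.049875 − 0.012166) = 4.7891 kWh/t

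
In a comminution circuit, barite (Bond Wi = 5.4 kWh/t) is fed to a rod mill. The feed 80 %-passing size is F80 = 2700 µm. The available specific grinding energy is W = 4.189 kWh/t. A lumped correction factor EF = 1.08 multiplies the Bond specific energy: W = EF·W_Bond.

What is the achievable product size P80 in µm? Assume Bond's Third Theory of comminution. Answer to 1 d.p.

P80 = 120.6 µm

W = 10 Wi / √P80 − 10 Wi / √F80
W_Bond = W / EF = 4.189 / 1.08 = 3.8787 kWh/t
P80^(−½) = W_Bond/(10 Wi) + F80^(−½)
  = 3.8787/(10·5.4) + 1/√2700 = 0.071828 + 0.019245 = 0.091073
P80 = (1/0.091073)² = 10.9802² = 120.57 µm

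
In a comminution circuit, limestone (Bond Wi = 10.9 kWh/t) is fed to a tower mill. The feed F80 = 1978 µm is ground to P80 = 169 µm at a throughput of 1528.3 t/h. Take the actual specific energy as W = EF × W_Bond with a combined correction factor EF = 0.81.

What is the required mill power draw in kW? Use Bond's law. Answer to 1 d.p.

W = 10·Wi·[P80^(−½) − F80^(−½)]
W = 10·10.9·(1/√169 − 1/√1978) = 10·10.9·(0.054438) = 5.9338 kWh/t
W_actual = 0.81 × 5.9338 = 4.8064 kWh/t
P_mill = W·ṁ = 4.8064·1528.3 = 7345.6 kW

P = 7345.6 kW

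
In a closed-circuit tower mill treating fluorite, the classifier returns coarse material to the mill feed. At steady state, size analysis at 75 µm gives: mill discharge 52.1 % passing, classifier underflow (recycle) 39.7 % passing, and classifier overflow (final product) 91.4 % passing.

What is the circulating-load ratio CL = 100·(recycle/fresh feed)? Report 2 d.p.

CL = 316.94 %

Let r = R/F. Size balance at 75 µm:
(1+r)·d = r·u + o ⇒ r = (o−d)/(d−u)
r = (91.4 − 52.1)/(52.1 − 39.7) = 39.3/12.4 = 3.1694
CL = 100·r = 316.94 %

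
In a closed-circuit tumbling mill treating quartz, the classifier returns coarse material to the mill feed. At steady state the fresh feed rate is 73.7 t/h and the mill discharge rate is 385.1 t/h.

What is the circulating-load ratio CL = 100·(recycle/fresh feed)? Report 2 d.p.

CL = 422.52 %

Steady state: M = F + R.
R = M − F = 385.1 − 73.7 = 311.4 t/h
CL = 100·R/F = 100·311.4/73.7 = 422.52 %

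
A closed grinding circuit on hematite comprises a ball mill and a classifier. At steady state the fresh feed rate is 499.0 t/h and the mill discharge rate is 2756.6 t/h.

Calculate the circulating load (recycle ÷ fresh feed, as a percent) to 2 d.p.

Steady state: M = F + R.
R = M − F = 2756.6 − 499.0 = 2257.6 t/h
CL = 100·R/F = 100·2257.6/499.0 = 452.42 %

CL = 452.42 %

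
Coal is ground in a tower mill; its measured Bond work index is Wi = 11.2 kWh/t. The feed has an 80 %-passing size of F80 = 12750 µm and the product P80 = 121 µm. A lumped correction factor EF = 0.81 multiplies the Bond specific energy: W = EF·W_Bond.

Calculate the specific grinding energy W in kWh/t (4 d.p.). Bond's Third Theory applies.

W = 7.4438 kWh/t

W = 10·Wi·(P80^(-½) − F80^(-½))
1/√121 = 0.090909;  1/√12750 = 0.008856
W = 10·11.2·(0.090909 − 0.008856) = 9.1899 kWh/t
With EF = 0.81: W = 9.1899·0.81 = 7.4438 kWh/t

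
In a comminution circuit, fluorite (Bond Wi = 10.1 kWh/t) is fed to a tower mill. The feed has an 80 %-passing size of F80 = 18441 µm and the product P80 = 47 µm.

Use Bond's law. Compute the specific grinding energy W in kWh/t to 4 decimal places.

W_Bond = 10·Wi·(1/√P₈₀ − 1/√F₈₀)
1/√47 = 0.145865;  1/√18441 = 0.007364
W = 10·10.1·(0.145865 − 0.007364) = 13.9886 kWh/t

W = 13.9886 kWh/t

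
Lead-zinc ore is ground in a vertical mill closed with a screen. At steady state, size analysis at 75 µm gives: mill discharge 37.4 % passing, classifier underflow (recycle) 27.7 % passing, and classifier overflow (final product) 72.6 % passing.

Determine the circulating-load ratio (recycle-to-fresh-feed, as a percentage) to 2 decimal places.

CL = 362.89 %

Two-product formula at 75 µm:
Fd + Rd = Ru + Fo ⇒ R/F = (o−d)/(d−u)
r = (72.6 − 37.4)/(37.4 − 27.7) = 35.2/9.7 = 3.6289
CL = 100·r = 362.89 %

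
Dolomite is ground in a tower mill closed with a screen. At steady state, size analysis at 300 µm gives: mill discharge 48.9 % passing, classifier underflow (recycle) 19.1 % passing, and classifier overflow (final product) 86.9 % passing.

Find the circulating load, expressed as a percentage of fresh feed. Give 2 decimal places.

CL = 127.52 %

Let r = R/F. Size balance at 300 µm:
(1+r)d = ru + o → r = (o−d)/(d−u)
r = (86.9 − 48.9)/(48.9 − 19.1) = 38.0/29.8 = 1.2752
CL = 100·r = 127.52 %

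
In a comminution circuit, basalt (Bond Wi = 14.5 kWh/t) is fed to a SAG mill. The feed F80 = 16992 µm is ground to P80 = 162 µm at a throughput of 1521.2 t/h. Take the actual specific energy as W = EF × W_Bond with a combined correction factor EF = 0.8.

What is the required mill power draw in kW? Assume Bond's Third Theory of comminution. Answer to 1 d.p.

W = 10 Wi / √P80 − 10 Wi / √F80
W = 10·14.5·(1/√162 − 1/√16992) = 10·14.5·(0.070896) = 10.2799 kWh/t
Apply correction: 10.2799 × 0.8 = 8.2239 kWh/t
Power = W × throughput = 8.2239 kWh/t × 1521.2 t/h = 12510.2 kW

P = 12510.2 kW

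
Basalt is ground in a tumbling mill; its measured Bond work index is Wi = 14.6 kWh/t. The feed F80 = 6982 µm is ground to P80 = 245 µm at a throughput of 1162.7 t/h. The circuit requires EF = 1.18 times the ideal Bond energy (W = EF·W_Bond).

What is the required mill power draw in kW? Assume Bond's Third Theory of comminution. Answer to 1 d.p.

W = 10 Wi / √P80 − 10 Wi / √F80
W = 10·14.6·(1/√245 − 1/√6982) = 10·14.6·(0.051920) = 7.5803 kWh/t
Apply correction: 7.5803 × 1.18 = 8.9448 kWh/t
P = W·T = 8.9448·1162.7 = 10400.1 kW

P = 10400.1 kW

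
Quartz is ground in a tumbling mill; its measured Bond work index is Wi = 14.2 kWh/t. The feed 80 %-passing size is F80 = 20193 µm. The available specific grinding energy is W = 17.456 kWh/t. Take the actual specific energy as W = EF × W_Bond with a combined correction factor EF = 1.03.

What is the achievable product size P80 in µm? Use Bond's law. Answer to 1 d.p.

P80 = 62.6 µm

W = 10 Wi (P80^-0.5 − F80^-0.5)
W_Bond = W / EF = 17.456 / 1.03 = 16.9476 kWh/t
P80^-0.5 = F80^-0.5 + W_Bond/(10 Wi)
  = 16.9476/(10·14.2) + 1/√20193 = 0.119349 + 0.007037 = 0.126386
P80 = (1/0.126386)² = 7.9123² = 62.60 µm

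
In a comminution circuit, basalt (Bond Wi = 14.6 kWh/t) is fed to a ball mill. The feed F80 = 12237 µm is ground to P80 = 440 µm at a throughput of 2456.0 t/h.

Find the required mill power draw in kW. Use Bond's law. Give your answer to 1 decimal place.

Bond:  W = 10 Wi (1/√P − 1/√F)
W = 10·14.6·(1/√440 − 1/√12237) = 10·14.6·(0.038633) = 5.6405 kWh/t
P_mill = W·ṁ = 5.6405·2456.0 = 13853.0 kW

P = 13853.0 kW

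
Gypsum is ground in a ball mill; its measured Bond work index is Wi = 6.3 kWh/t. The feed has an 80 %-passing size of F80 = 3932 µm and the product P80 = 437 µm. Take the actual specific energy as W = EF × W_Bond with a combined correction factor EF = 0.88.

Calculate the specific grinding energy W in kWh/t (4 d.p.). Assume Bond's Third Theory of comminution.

W = 1.7679 kWh/t

W = 10 Wi (1/√P80 − 1/√F80)  [Bond]
1/√437 = 0.047836;  1/√3932 = 0.015948
W = 10·6.3·(0.047836 − 0.015948) = 2.0090 kWh/t
With EF = 0.88: W = 2.0090·0.88 = 1.7679 kWh/t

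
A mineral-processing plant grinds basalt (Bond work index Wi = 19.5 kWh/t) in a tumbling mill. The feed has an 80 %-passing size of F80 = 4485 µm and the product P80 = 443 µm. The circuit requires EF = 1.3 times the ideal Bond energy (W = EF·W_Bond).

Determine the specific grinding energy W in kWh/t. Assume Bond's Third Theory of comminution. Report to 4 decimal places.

W = 8.2589 kWh/t

W = 10 Wi (P80^-0.5 − F80^-0.5)
1/√443 = 0.047511;  1/√4485 = 0.014932
W = 10·19.5·(0.047511 − 0.014932) = 6.3530 kWh/t
With EF = 1.3: W = 6.3530·1.3 = 8.2589 kWh/t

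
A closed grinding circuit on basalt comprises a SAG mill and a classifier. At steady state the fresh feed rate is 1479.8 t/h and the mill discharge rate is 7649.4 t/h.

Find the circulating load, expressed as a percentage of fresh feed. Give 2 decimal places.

CL = 416.92 %

M = F + R at steady state, so:
R = M − F = 7649.4 − 1479.8 = 6169.6 t/h
CL = 100·R/F = 100·6169.6/1479.8 = 416.92 %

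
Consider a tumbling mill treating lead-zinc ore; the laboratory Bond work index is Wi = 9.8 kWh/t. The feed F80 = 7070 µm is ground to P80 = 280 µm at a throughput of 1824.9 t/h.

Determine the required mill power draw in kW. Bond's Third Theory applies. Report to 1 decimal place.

Bond: W = 10·Wi·(1/√P80 − 1/√F80)
W = 10·9.8·(1/√280 − 1/√7070) = 10·9.8·(0.047868) = 4.6911 kWh/t
Power = W × throughput = 4.6911 kWh/t × 1824.9 t/h = 8560.8 kW

P = 8560.8 kW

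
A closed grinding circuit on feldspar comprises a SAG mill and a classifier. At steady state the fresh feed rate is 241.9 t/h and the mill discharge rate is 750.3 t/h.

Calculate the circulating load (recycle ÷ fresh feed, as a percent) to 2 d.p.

CL = 210.17 %

Steady state: M = F + R.
R = M − F = 750.3 − 241.9 = 508.4 t/h
CL = 100·R/F = 100·508.4/241.9 = 210.17 %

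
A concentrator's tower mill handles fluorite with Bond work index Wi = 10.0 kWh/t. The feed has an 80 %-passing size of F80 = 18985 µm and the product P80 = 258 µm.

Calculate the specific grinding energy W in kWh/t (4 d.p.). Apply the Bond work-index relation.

W = 5.5000 kWh/t

W = 10 Wi / √P80 − 10 Wi / √F80
1/√258 = 0.062257;  1/√18985 = 0.007258
W = 10·10.0·(0.062257 − 0.007258) = 5.5000 kWh/t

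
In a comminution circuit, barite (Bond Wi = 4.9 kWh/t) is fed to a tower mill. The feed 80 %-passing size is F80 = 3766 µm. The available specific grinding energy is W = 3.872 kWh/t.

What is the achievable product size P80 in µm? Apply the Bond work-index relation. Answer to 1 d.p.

W = 10 Wi / √P80 − 10 Wi / √F80
⇒ 1/√P80 = W/(10·Wi) + 1/√F80
  = 3.8720/(10·4.9) + 1/√3766 = 0.079020 + 0.016295 = 0.095316
P80 = (1/0.095316)² = 10.4915² = 110.07 µm

P80 = 110.1 µm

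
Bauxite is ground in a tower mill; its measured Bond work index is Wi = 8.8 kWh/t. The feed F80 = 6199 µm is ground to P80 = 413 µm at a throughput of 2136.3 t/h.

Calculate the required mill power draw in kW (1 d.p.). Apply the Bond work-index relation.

W = 10·Wi·[P80^(−½) − F80^(−½)]
W = 10·8.8·(1/√413 − 1/√6199) = 10·8.8·(0.036506) = 3.2125 kWh/t
P = W·T = 3.2125·2136.3 = 6862.9 kW

P = 6862.9 kW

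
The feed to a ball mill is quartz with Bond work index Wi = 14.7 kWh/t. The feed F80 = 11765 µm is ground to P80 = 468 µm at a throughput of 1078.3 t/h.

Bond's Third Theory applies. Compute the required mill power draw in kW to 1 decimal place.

W = 10 Wi (1/√P80 − 1/√F80)  [Bond]
W = 10·14.7·(1/√468 − 1/√11765) = 10·14.7·(0.037006) = 5.4398 kWh/t
P = W·T = 5.4398·1078.3 = 5865.8 kW

P = 5865.8 kW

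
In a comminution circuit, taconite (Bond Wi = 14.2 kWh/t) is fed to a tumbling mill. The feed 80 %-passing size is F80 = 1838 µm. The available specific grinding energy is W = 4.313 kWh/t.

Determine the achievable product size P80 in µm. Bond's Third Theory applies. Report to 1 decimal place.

P80 = 346.8 µm

W = 10 Wi (P80^-0.5 − F80^-0.5)
⇒ 1/√P80 = W/(10 Wi) + 1/√F80
  = 4.3130/(10·14.2) + 1/√1838 = 0.030373 + 0.023325 = 0.053699
P80 = (1/0.053699)² = 18.6225² = 346.80 µm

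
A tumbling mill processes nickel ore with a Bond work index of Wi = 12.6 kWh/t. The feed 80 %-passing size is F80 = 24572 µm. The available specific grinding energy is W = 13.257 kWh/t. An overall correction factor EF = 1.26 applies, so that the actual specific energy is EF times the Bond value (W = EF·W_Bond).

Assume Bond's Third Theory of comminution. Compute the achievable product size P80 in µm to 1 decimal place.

W_Bond = 10·Wi·(1/√P₈₀ − 1/√F₈₀)
W_Bond = W / EF = 13.257 / 1.26 = 10.5214 kWh/t
P80^-0.5 = F80^-0.5 + W_Bond/(10 Wi)
  = 10.5214/(10·12.6) + 1/√24572 = 0.083503 + 0.006379 = 0.089883
P80 = (1/0.089883)² = 11.1256² = 123.78 µm

P80 = 123.8 µm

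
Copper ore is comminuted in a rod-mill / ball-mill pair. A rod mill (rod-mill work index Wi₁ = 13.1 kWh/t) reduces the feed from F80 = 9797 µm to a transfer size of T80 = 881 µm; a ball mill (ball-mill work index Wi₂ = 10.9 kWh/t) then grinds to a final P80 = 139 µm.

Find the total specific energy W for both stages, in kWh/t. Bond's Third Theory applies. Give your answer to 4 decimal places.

Bond:  W = 10 Wi (1/√P − 1/√F)
Stage 1 (9797→881 µm, Wi₁=13.1): W₁ = 10·13.1·(0.033691 − 0.010103) = 3.0900 kWh/t
Stage 2 (881→139 µm, Wi₂=10.9): W₂ = 10·10.9·(0.084819 − 0.033691) = 5.5730 kWh/t
W = W₁ + W₂ = 3.0900 + 5.5730 = 8.6630 kWh/t

W = 8.6630 kWh/t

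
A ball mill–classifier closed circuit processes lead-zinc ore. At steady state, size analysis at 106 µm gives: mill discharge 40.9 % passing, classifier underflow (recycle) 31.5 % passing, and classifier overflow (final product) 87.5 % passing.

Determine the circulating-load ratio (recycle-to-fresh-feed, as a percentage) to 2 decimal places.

Balance %-passing 106 µm (r = R/F):
(1+r)d = ru + o → r = (o−d)/(d−u)
r = (87.5 − 40.9)/(40.9 − 31.5) = 46.6/9.4 = 4.9574
CL = 100·r = 495.74 %

CL = 495.74 %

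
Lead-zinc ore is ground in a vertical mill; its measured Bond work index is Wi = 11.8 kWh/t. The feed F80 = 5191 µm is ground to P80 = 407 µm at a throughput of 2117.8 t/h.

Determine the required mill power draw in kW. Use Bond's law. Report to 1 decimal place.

W_Bond = 10·Wi·(1/√P₈₀ − 1/√F₈₀)
W = 10·11.8·(1/√407 − 1/√5191) = 10·11.8·(0.035689) = 4.2113 kWh/t
P_mill = W·ṁ = 4.2113·2117.8 = 8918.6 kW

P = 8918.6 kW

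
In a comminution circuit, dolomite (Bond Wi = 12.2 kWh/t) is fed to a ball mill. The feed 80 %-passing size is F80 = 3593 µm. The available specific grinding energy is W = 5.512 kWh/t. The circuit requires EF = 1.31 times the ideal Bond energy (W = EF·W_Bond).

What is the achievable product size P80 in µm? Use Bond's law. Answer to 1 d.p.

W = 10 Wi (1/√P80 − 1/√F80)  [Bond]
W_Bond = W / EF = 5.512 / 1.31 = 4.2076 kWh/t
P80^-0.5 = F80^-0.5 + W_Bond/(10 Wi)
  = 4.2076/(10·12.2) + 1/√3593 = 0.034489 + 0.016683 = 0.051172
P80 = (1/0.051172)² = 19.5421² = 381.89 µm

P80 = 381.9 µm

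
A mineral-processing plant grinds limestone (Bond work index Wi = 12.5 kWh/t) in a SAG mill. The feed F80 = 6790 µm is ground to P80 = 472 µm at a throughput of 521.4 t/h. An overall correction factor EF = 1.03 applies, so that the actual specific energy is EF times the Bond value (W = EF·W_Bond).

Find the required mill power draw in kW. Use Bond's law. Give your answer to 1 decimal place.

W_Bond = 10·Wi·(1/√P₈₀ − 1/√F₈₀)
W = 10·12.5·(1/√472 − 1/√6790) = 10·12.5·(0.033893) = 4.2366 kWh/t
Apply correction: 4.2366 × 1.03 = 4.3637 kWh/t
P_mill = W·ṁ = 4.3637·521.4 = 2275.2 kW

P = 2275.2 kW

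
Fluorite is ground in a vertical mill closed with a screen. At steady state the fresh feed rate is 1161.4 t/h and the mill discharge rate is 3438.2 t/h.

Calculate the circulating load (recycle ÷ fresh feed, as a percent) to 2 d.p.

Mill node: discharge = fresh + recycle.
R = M − F = 3438.2 − 1161.4 = 2276.8 t/h
CL = 100·R/F = 100·2276.8/1161.4 = 196.04 %

CL = 196.04 %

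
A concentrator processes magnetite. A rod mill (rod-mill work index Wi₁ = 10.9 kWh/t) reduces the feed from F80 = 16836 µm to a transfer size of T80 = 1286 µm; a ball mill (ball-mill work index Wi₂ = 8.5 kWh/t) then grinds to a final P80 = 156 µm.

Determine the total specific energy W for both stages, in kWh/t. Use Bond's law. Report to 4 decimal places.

W = 10·Wi·[P80^(−½) − F80^(−½)]
Stage 1 (16836→1286 µm, Wi₁=10.9): W₁ = 10·10.9·(0.027886 − 0.007707) = 2.1995 kWh/t
Stage 2 (1286→156 µm, Wi₂=8.5): W₂ = 10·8.5·(0.080064 − 0.027886) = 4.4352 kWh/t
W = W₁ + W₂ = 2.1995 + 4.4352 = 6.6346 kWh/t

W = 6.6346 kWh/t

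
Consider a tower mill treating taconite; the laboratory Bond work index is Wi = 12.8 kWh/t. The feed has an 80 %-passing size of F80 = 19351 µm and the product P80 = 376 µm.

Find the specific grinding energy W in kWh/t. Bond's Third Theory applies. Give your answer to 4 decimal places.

W = 10·Wi·(P80^(-½) − F80^(-½))
1/√376 = 0.051571;  1/√19351 = 0.007189
W = 10·12.8·(0.051571 − 0.007189) = 5.6809 kWh/t

W = 5.6809 kWh/t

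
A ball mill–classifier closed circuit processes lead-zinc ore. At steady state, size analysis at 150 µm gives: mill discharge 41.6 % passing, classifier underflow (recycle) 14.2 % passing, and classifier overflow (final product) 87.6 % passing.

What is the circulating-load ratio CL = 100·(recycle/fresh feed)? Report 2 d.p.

Two-product formula at 150 µm:
(1+r)d = ru + o → r = (o−d)/(d−u)
r = (87.6 − 41.6)/(41.6 − 14.2) = 46.0/27.4 = 1.6788
CL = 100·r = 167.88 %

CL = 167.88 %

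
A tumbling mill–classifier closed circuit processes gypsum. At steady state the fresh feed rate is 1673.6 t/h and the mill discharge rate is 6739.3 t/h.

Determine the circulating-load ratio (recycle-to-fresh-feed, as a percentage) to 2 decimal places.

CL = 302.68 %

M = F + R at steady state, so:
R = M − F = 6739.3 − 1673.6 = 5065.7 t/h
CL = 100·R/F = 100·5065.7/1673.6 = 302.68 %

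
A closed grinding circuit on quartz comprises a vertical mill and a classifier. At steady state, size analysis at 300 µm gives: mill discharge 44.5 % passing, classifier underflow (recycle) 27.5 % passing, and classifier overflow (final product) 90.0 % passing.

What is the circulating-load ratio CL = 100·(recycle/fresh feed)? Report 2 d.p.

Let r = R/F. Size balance at 300 µm:
Fd + Rd = Ru + Fo ⇒ R/F = (o−d)/(d−u)
r = (90.0 − 44.5)/(44.5 − 27.5) = 45.5/17.0 = 2.6765
CL = 100·r = 267.65 %

CL = 267.65 %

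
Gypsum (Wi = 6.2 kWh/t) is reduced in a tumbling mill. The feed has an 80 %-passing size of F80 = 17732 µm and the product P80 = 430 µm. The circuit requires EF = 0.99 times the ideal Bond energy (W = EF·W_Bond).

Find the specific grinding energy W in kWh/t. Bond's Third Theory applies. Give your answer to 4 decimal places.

W = 10 Wi (P80^-0.5 − F80^-0.5)
1/√430 = 0.048224;  1/√17732 = 0.007510
W = 10·6.2·(0.048224 − 0.007510) = 2.5243 kWh/t
W_actual = 0.99 × 2.5243 = 2.4991 kWh/t

W = 2.4991 kWh/t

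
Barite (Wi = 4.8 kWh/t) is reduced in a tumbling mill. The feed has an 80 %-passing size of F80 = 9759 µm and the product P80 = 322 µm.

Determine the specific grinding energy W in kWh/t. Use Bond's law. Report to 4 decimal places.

W = 10 Wi / √P80 − 10 Wi / √F80
1/√322 = 0.055728;  1/√9759 = 0.010123
W = 10·4.8·(0.055728 − 0.010123) = 2.1890 kWh/t

W = 2.1890 kWh/t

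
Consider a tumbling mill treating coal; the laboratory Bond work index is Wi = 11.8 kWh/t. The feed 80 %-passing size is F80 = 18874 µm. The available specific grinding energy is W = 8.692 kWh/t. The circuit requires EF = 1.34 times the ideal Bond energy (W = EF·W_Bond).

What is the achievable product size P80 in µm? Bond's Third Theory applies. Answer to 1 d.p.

P80 = 258.1 µm

W = 10 Wi (P80^-0.5 − F80^-0.5)
W_Bond = W / EF = 8.692 / 1.34 = 6.4866 kWh/t
P80^(−½) = W_Bond/(10 Wi) + F80^(−½)
  = 6.4866/(10·11.8) + 1/√18874 = 0.054971 + 0.007279 = 0.062250
P80 = (1/0.062250)² = 16.0643² = 258.06 µm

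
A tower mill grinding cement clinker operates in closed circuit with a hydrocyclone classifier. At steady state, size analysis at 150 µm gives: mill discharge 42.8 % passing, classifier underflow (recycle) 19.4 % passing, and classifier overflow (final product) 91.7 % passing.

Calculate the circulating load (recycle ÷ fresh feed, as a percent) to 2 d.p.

CL = 208.97 %

Two-product formula at 150 µm:
d + r·d = r·u + o → r(d−u) = o−d
r = (91.7 − 42.8)/(42.8 − 19.4) = 48.9/23.4 = 2.0897
CL = 100·r = 208.97 %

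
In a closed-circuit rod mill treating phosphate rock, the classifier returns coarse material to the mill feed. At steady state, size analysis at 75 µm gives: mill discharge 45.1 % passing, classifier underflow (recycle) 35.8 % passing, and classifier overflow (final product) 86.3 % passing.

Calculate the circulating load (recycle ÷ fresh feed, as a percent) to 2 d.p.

CL = 443.01 %

Let r = R/F. Size balance at 75 µm:
d + r·d = r·u + o → r(d−u) = o−d
r = (86.3 − 45.1)/(45.1 − 35.8) = 41.2/9.3 = 4.4301
CL = 100·r = 443.01 %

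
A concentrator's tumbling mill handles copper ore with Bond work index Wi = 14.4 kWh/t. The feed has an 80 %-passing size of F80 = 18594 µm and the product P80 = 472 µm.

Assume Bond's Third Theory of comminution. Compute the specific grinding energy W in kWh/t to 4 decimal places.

W_Bond = 10·Wi·(1/√P₈₀ − 1/√F₈₀)
1/√472 = 0.046029;  1/√18594 = 0.007334
W = 10·14.4·(0.046029 − 0.007334) = 5.5721 kWh/t

W = 5.5721 kWh/t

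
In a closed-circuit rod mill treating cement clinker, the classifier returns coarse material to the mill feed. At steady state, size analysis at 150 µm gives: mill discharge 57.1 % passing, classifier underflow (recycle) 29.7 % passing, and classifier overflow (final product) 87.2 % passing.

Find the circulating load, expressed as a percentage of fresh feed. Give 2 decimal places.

Mass balance on the −150 µm fraction:
(1+r)·d = r·u + o ⇒ r = (o−d)/(d−u)
r = (87.2 − 57.1)/(57.1 − 29.7) = 30.1/27.4 = 1.0985
CL = 100·r = 109.85 %

CL = 109.85 %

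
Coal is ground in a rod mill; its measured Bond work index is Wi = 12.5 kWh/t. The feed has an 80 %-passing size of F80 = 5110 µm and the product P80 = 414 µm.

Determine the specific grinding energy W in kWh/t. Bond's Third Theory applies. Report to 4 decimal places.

Bond:  W = 10 Wi (1/√P − 1/√F)
1/√414 = 0.049147;  1/√5110 = 0.013989
W = 10·12.5·(0.049147 − 0.013989) = 4.3948 kWh/t

W = 4.3948 kWh/t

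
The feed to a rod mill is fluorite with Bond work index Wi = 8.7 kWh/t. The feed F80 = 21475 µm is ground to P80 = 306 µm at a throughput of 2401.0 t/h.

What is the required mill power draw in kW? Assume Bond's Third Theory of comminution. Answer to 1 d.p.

P = 10515.8 kW

W = 10 Wi / √P80 − 10 Wi / √F80
W = 10·8.7·(1/√306 − 1/√21475) = 10·8.7·(0.050342) = 4.3798 kWh/t
Mill draw = 4.3798 × 2401.0 = 10515.8 kW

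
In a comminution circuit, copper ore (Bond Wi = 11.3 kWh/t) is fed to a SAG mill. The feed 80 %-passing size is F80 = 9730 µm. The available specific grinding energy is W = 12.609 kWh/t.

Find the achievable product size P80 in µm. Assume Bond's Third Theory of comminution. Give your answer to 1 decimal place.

P80 = 67.5 µm

W = 10·Wi·(P80^(-½) − F80^(-½))
⇒ 1/√P80 = W/(10·Wi) + 1/√F80
  = 12.6090/(10·11.3) + 1/√9730 = 0.111584 + 0.010138 = 0.121722
P80 = (1/0.121722)² = 8.2155² = 67.49 µm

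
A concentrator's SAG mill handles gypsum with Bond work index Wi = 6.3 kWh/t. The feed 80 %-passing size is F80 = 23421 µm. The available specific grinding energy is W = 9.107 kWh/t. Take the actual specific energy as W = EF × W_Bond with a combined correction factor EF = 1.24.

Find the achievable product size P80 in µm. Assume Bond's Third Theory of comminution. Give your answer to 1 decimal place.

Bond:  W = 10 Wi (1/√P − 1/√F)
W_Bond = W / EF = 9.107 / 1.24 = 7.3444 kWh/t
P80^-0.5 = F80^-0.5 + W_Bond/(10 Wi)
  = 7.3444/(10·6.3) + 1/√23421 = 0.116577 + 0.006534 = 0.123111
P80 = (1/0.123111)² = 8.1227² = 65.98 µm

P80 = 66.0 µm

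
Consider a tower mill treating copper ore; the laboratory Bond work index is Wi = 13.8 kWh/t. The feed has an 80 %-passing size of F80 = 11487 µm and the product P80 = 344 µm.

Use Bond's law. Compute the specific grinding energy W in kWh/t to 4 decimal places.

W = 10 Wi (1/√P80 − 1/√F80)  [Bond]
1/√344 = 0.053916;  1/√11487 = 0.009330
W = 10·13.8·(0.053916 − 0.009330) = 6.1529 kWh/t

W = 6.1529 kWh/t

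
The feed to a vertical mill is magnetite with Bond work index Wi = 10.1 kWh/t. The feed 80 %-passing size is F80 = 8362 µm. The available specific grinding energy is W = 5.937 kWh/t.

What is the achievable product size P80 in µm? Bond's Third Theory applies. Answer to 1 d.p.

P80 = 205.7 µm

Bond: W = 10·Wi·(1/√P80 − 1/√F80)
⇒ 1/√P80 = W/(10·Wi) + 1/√F80
  = 5.9370/(10·10.1) + 1/√8362 = 0.058782 + 0.010936 = 0.069718
P80 = (1/0.069718)² = 14.3435² = 205.74 µm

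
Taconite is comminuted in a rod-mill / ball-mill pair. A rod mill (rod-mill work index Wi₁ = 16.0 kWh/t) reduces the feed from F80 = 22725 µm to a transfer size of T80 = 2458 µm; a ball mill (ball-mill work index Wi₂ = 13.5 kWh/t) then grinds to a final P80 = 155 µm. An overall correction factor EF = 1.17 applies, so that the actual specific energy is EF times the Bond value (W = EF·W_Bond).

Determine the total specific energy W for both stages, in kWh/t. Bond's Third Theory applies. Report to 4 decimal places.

W = 12.0350 kWh/t

W = 10 Wi (1/√P80 − 1/√F80)  [Bond]
Stage 1 (22725→2458 µm, Wi₁=16.0): W₁ = 10·16.0·(0.020170 − 0.006634) = 2.1659 kWh/t
Stage 2 (2458→155 µm, Wi₂=13.5): W₂ = 10·13.5·(0.080322 − 0.020170) = 8.1205 kWh/t
W = W₁ + W₂ = 2.1659 + 8.1205 = 10.2863 kWh/t
With EF = 1.17: W = 10.2863·1.17 = 12.0350 kWh/t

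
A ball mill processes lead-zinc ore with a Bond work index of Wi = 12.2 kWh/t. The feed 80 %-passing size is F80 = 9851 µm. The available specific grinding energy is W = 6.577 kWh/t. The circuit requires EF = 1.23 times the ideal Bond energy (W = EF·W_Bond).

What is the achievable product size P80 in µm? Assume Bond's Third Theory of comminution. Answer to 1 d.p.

P80 = 344.2 µm

Bond: W = 10·Wi·(1/√P80 − 1/√F80)
W_Bond = W / EF = 6.577 / 1.23 = 5.3472 kWh/t
P80^-0.5 = F80^-0.5 + W_Bond/(10 Wi)
  = 5.3472/(10·12.2) + 1/√9851 = 0.043829 + 0.010075 = 0.053904
P80 = (1/0.053904)² = 18.5513² = 344.15 µm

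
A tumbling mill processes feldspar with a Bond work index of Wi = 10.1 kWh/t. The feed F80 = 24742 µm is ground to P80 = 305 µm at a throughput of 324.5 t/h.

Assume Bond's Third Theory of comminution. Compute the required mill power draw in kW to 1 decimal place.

W_Bond = 10·Wi·(1/√P₈₀ − 1/√F₈₀)
W = 10·10.1·(1/√305 − 1/√24742) = 10·10.1·(0.050902) = 5.1411 kWh/t
Mill draw = 5.1411 × 324.5 = 1668.3 kW

P = 1668.3 kW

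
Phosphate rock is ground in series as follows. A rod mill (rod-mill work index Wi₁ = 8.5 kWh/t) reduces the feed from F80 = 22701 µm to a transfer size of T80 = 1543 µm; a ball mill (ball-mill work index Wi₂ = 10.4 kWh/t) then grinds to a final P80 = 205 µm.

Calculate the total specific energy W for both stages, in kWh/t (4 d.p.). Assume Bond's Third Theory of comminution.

W = 6.2158 kWh/t

Bond: W = 10·Wi·(1/√P80 − 1/√F80)
Stage 1 (22701→1543 µm, Wi₁=8.5): W₁ = 10·8.5·(0.025458 − 0.006637) = 1.5997 kWh/t
Stage 2 (1543→205 µm, Wi₂=10.4): W₂ = 10·10.4·(0.069843 − 0.025458) = 4.6161 kWh/t
W = W₁ + W₂ = 1.5997 + 4.6161 = 6.2158 kWh/t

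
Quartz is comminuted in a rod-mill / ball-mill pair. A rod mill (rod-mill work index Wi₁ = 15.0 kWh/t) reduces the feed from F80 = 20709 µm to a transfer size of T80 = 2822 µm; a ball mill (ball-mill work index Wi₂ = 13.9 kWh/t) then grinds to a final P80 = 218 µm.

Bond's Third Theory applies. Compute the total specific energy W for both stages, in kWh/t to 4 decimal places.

W = 10 Wi (1/√P80 − 1/√F80)  [Bond]
Stage 1 (20709→2822 µm, Wi₁=15.0): W₁ = 10·15.0·(0.018824 − 0.006949) = 1.7813 kWh/t
Stage 2 (2822→218 µm, Wi₂=13.9): W₂ = 10·13.9·(0.067729 − 0.018824) = 6.7977 kWh/t
W = W₁ + W₂ = 1.7813 + 6.7977 = 8.5790 kWh/t

W = 8.5790 kWh/t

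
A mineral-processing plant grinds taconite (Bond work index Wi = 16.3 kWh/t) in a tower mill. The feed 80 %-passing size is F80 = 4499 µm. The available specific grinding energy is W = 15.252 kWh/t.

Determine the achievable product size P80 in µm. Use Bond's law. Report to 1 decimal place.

W = 10 Wi (P80^-0.5 − F80^-0.5)
⇒ 1/√P80 = W/(10 Wi) + 1/√F80
  = 15.2520/(10·16.3) + 1/√4499 = 0.093571 + 0.014909 = 0.108479
P80 = (1/0.108479)² = 9.2183² = 84.98 µm

P80 = 85.0 µm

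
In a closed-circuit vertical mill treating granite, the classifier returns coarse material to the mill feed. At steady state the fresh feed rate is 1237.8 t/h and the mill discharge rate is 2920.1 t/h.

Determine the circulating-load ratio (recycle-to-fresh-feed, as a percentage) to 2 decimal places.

Steady state: M = F + R.
R = M − F = 2920.1 − 1237.8 = 1682.3 t/h
CL = 100·R/F = 100·1682.3/1237.8 = 135.91 %

CL = 135.91 %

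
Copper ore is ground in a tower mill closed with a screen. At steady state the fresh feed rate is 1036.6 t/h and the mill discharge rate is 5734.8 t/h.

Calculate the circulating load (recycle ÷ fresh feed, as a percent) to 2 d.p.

CL = 453.23 %

Steady state: M = F + R.
R = M − F = 5734.8 − 1036.6 = 4698.2 t/h
CL = 100·R/F = 100·4698.2/1036.6 = 453.23 %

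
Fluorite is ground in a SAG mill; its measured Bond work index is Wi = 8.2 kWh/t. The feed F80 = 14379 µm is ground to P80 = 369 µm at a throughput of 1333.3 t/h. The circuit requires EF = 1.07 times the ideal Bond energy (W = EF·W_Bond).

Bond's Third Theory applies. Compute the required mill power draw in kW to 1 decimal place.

Bond:  W = 10 Wi (1/√P − 1/√F)
W = 10·8.2·(1/√369 − 1/√14379) = 10·8.2·(0.043719) = 3.5849 kWh/t
Apply correction: 3.5849 × 1.07 = 3.8359 kWh/t
P = W·T = 3.8359·1333.3 = 5114.4 kW

P = 5114.4 kW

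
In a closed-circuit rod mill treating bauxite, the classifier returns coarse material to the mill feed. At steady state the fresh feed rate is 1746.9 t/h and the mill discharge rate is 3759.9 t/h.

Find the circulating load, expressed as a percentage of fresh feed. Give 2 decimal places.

M = F + R at steady state, so:
R = M − F = 3759.9 − 1746.9 = 2013.0 t/h
CL = 100·R/F = 100·2013.0/1746.9 = 115.23 %

CL = 115.23 %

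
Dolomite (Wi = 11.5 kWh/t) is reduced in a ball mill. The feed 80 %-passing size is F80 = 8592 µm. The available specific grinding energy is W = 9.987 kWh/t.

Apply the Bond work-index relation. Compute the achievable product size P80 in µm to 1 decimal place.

W = 10 Wi (1/√P80 − 1/√F80)  [Bond]
P80^-0.5 = F80^-0.5 + W/(10 Wi)
  = 9.9870/(10·11.5) + 1/√8592 = 0.086843 + 0.010788 = 0.097632
P80 = (1/0.097632)² = 10.2426² = 104.91 µm

P80 = 104.9 µm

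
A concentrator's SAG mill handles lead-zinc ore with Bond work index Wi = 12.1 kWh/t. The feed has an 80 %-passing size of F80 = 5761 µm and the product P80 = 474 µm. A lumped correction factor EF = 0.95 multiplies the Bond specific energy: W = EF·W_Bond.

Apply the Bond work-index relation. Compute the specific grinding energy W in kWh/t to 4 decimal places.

W = 10 Wi / √P80 − 10 Wi / √F80
1/√474 = 0.045932;  1/√5761 = 0.013175
W = 10·12.1·(0.045932 − 0.013175) = 3.9635 kWh/t
Corrected W = EF·W_Bond = 0.95·3.9635 = 3.7654 kWh/t

W = 3.7654 kWh/t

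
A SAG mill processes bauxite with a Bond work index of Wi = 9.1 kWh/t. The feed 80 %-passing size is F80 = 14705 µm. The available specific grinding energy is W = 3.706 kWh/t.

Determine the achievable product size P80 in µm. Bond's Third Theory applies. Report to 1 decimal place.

P80 = 417.0 µm

W = 10·Wi·[P80^(−½) − F80^(−½)]
P80^(−½) = W/(10 Wi) + F80^(−½)
  = 3.7060/(10·9.1) + 1/√14705 = 0.040725 + 0.008246 = 0.048972
P80 = (1/0.048972)² = 20.4199² = 416.97 µm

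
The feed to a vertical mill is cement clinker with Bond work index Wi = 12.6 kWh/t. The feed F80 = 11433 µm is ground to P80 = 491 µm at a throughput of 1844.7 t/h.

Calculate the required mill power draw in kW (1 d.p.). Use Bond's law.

W_Bond = 10·Wi·(1/√P₈₀ − 1/√F₈₀)
W = 10·12.6·(1/√491 − 1/√11433) = 10·12.6·(0.035777) = 4.5079 kWh/t
Power = W × throughput = 4.5079 kWh/t × 1844.7 t/h = 8315.7 kW

P = 8315.7 kW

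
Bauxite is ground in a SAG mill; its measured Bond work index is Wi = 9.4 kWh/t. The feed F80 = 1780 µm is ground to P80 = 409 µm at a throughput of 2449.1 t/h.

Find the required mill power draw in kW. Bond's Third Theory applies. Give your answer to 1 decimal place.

W = 10·Wi·(P80^(-½) − F80^(-½))
W = 10·9.4·(1/√409 − 1/√1780) = 10·9.4·(0.025745) = 2.4200 kWh/t
P_mill = W·ṁ = 2.4200·2449.1 = 5926.8 kW

P = 5926.8 kW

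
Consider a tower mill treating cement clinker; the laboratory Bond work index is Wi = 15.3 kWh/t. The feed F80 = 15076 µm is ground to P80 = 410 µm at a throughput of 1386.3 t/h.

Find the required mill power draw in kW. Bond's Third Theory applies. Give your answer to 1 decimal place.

W = 10·Wi·[P80^(−½) − F80^(−½)]
W = 10·15.3·(1/√410 − 1/√15076) = 10·15.3·(0.041242) = 6.3100 kWh/t
P_mill = W·ṁ = 6.3100·1386.3 = 8747.6 kW

P = 8747.6 kW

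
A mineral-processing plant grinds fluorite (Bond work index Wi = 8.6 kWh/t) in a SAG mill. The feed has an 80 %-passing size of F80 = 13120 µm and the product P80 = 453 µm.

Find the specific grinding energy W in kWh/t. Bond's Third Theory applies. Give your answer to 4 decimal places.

W = 10·Wi·(P80^(-½) − F80^(-½))
1/√453 = 0.046984;  1/√13120 = 0.008730
W = 10·8.6·(0.046984 − 0.008730) = 3.2898 kWh/t

W = 3.2898 kWh/t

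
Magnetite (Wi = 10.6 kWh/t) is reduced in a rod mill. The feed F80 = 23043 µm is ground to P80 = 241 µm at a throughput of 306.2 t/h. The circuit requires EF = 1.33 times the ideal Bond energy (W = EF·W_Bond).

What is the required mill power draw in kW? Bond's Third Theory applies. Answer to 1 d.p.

Bond:  W = 10 Wi (1/√P − 1/√F)
W = 10·10.6·(1/√241 − 1/√23043) = 10·10.6·(0.057828) = 6.1298 kWh/t
Corrected W = EF·W_Bond = 1.33·6.1298 = 8.1526 kWh/t
Power = W × throughput = 8.1526 kWh/t × 306.2 t/h = 2496.3 kW

P = 2496.3 kW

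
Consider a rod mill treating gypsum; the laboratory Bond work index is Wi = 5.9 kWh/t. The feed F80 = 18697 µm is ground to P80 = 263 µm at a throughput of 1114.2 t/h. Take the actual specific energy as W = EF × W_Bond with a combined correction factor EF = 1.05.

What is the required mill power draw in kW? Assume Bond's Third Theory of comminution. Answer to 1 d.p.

W = 10 Wi (P80^-0.5 − F80^-0.5)
W = 10·5.9·(1/√263 − 1/√18697) = 10·5.9·(0.054349) = 3.2066 kWh/t
Corrected W = EF·W_Bond = 1.05·3.2066 = 3.3669 kWh/t
P_mill = W·ṁ = 3.3669·1114.2 = 3751.4 kW

P = 3751.4 kW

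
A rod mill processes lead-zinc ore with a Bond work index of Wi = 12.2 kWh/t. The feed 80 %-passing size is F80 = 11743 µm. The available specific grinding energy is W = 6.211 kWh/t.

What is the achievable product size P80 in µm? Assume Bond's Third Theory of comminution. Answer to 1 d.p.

P80 = 276.5 µm

W = 10 Wi / √P80 − 10 Wi / √F80
⇒ 1/√P80 = W/(10 Wi) + 1/√F80
  = 6.2110/(10·12.2) + 1/√11743 = 0.050910 + 0.009228 = 0.060138
P80 = (1/0.060138)² = 16.6284² = 276.51 µm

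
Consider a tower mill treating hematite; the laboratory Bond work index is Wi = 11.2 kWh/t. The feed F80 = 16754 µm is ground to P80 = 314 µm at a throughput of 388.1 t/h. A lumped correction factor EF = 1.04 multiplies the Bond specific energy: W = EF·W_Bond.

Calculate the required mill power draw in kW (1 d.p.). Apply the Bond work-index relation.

Bond: W = 10·Wi·(1/√P80 − 1/√F80)
W = 10·11.2·(1/√314 − 1/√16754) = 10·11.2·(0.048708) = 5.4552 kWh/t
Corrected W = EF·W_Bond = 1.04·5.4552 = 5.6735 kWh/t
Power = W × throughput = 5.6735 kWh/t × 388.1 t/h = 2201.9 kW

P = 2201.9 kW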